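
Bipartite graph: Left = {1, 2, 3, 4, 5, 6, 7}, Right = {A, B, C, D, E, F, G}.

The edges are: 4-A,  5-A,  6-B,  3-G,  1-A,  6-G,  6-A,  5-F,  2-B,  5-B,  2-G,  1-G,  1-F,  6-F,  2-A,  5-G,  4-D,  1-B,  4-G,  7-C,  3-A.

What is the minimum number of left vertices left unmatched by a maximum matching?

1

A valid assignment of size 6: 1–F, 2–G, 3–A, 4–D, 5–B, 7–C.
The set {1, 2, 3, 5, 6} has only 4 neighbours ({A, B, F, G}), so by Hall's theorem at most 6 of the 7 left vertices can be matched.
That matches 6 of the 7, leaving 1 unmatched; no matching can do better.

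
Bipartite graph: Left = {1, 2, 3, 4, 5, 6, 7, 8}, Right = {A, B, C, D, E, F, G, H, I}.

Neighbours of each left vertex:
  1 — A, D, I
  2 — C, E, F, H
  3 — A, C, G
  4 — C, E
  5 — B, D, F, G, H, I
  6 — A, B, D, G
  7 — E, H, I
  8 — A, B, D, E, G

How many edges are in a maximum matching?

A valid assignment of size 8: 1→I, 2→F, 3→C, 4→E, 5→B, 6→D, 7→H, 8→G.
All 8 left vertices are matched, so no larger matching exists.

8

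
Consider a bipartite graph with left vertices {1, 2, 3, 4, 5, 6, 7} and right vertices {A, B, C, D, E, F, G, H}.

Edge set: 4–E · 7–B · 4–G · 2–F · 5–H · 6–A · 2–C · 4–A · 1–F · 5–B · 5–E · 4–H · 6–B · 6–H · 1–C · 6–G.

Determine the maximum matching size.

6

One maximum matching: 1-C, 2-F, 4-E, 5-H, 6-G, 7-B.
The set {3} has only 0 neighbours (∅), so by Hall's theorem at most 6 of the 7 left vertices can be matched.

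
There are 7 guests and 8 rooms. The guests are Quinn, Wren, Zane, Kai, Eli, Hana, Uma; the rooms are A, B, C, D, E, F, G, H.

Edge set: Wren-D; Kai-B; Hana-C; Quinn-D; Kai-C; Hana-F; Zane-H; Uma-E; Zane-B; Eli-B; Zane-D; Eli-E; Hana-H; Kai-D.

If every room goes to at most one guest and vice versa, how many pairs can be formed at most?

A valid assignment of size 6: Quinn-D, Zane-H, Kai-C, Eli-B, Hana-F, Uma-E.
The set {Quinn, Wren} has only 1 neighbour ({D}), so by Hall's theorem at most 6 of the 7 guests can be matched.

6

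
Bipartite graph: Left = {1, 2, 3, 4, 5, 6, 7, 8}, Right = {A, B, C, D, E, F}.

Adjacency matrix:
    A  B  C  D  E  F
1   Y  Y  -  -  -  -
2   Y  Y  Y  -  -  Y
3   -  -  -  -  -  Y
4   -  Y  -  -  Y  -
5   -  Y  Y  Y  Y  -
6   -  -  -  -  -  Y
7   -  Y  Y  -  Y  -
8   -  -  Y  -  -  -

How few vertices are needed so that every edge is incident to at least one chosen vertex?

A maximum matching has 6 edges (e.g. 1–A, 2–C, 3–F, 4–E, 5–D, 7–B).
By König's theorem the minimum vertex cover has the same size. One such cover is {5, A, B, C, E, F}.

6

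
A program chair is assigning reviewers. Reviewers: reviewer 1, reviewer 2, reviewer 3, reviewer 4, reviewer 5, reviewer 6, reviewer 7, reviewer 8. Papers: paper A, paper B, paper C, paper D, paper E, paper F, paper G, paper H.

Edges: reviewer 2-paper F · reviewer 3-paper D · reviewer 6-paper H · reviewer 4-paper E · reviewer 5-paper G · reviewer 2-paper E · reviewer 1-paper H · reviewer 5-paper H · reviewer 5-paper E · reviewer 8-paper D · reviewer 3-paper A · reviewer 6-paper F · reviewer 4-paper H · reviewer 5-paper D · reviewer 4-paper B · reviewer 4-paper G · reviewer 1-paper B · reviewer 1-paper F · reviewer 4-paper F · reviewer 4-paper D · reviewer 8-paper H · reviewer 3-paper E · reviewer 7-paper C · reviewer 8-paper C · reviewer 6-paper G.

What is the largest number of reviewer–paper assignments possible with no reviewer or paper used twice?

For example, pair reviewer 1–paper H, reviewer 2–paper E, reviewer 3–paper A, reviewer 4–paper B, reviewer 5–paper G, reviewer 6–paper F, reviewer 7–paper C, reviewer 8–paper D.
This saturates every reviewer, so 8 is the maximum.

8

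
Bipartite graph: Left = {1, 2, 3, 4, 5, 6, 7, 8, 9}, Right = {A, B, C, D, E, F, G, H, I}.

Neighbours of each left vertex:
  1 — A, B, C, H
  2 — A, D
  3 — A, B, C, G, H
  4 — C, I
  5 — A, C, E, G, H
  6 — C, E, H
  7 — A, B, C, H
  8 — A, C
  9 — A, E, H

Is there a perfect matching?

The set {1, 3, 5, 6, 7, 8, 9} has only 6 neighbours ({A, B, C, E, G, H}), so by Hall's theorem at most 8 of the 9 left vertices can be matched.
Hence no matching covers every left vertex.

No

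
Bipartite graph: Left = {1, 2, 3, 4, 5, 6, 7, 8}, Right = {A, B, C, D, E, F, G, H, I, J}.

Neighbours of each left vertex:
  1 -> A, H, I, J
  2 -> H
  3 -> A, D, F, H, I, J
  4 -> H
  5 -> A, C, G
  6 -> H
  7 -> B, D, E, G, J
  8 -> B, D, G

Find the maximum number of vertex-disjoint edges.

6

A valid assignment of size 6: 1-I, 2-H, 3-A, 5-C, 7-J, 8-B.
The set {2, 4, 6} has only 1 neighbour ({H}), so by Hall's theorem at most 6 of the 8 left vertices can be matched.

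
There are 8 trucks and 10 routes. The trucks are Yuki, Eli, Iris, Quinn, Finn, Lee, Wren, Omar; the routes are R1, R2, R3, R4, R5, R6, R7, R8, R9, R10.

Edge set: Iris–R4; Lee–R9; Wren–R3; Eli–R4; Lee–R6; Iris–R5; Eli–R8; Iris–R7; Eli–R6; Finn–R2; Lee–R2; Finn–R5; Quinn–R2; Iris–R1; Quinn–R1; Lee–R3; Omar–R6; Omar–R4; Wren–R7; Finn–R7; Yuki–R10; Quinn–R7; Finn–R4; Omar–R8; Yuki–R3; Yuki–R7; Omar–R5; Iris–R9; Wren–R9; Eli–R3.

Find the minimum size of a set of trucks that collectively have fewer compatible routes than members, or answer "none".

A matching saturating every truck exists, for instance Yuki→R10, Eli→R4, Iris→R1, Quinn→R2, Finn→R7, Lee→R3, Wren→R9, Omar→R8.
By Hall's marriage theorem, this means |N(S)| ≥ |S| for every subset S, so no violating subset exists.

none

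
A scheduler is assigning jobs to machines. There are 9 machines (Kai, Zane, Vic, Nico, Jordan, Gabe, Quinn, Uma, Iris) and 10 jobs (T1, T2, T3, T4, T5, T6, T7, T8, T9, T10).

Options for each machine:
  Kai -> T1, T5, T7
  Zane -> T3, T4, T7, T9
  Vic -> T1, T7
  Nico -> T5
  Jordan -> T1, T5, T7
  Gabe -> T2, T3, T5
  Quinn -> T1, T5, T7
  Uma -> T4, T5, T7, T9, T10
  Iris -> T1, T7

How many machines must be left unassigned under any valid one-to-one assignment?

3

For example, pair Kai-T7, Zane-T9, Vic-T1, Nico-T5, Gabe-T2, Uma-T10.
The set {Kai, Vic, Nico, Jordan, Quinn, Iris} has only 3 neighbours ({T1, T5, T7}), so by Hall's theorem at most 6 of the 9 machines can be matched.
That matches 6 of the 9, leaving 3 unmatched; no matching can do better.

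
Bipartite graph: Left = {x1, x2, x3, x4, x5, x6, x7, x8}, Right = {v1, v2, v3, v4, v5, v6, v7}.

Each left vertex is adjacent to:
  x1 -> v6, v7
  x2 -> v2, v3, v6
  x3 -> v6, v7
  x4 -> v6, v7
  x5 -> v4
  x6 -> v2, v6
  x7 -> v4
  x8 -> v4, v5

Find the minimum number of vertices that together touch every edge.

{x2, x6, x8, v4, v6, v7} is a vertex cover of size 6: every edge has an endpoint in this set.
No smaller cover exists because x1–v7, x2–v3, x3–v6, x5–v4, x6–v2, x8–v5 is a matching of size 6, and a cover must include an endpoint of each of these disjoint edges (König's theorem).

6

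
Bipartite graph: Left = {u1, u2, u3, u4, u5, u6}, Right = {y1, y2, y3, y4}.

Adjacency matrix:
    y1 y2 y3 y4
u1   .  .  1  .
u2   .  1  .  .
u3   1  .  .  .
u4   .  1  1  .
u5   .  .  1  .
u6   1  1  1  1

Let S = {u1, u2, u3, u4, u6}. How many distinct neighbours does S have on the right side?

4

The union of neighbours of {u1, u2, u3, u4, u6} is {y1, y2, y3, y4}, which has 4 elements.
Since |N(S)| = 4 < |S| = 5, Hall's condition fails for this subset.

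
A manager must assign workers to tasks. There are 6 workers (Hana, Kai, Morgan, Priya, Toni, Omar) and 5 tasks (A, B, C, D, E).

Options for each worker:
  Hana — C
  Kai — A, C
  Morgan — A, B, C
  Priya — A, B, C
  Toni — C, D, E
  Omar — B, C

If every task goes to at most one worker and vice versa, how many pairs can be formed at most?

A valid assignment of size 4: Hana-C, Kai-A, Morgan-B, Toni-E.
The set {Hana, Kai, Morgan, Priya, Omar} has only 3 neighbours ({A, B, C}), so by Hall's theorem at most 4 of the 6 workers can be matched.

4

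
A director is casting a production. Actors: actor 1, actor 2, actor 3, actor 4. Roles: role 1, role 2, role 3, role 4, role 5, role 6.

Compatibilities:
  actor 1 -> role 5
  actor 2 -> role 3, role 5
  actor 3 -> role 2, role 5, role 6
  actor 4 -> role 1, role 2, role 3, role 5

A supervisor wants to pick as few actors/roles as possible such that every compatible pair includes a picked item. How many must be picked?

A maximum matching has 4 edges (e.g. actor 1–role 5, actor 2–role 3, actor 3–role 2, actor 4–role 1).
By König's theorem the minimum vertex cover has the same size. One such cover is {actor 1, actor 2, actor 3, actor 4}.

4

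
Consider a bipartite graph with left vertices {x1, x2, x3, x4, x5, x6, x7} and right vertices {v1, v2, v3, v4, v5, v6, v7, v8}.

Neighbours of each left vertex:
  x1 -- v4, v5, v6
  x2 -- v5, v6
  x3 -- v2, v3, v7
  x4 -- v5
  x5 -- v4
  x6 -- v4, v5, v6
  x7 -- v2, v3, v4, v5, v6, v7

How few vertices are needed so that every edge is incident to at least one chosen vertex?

5

{x3, x7, v4, v5, v6} is a vertex cover of size 5: every edge has an endpoint in this set.
No smaller cover exists because x1–v4, x2–v6, x3–v2, x4–v5, x7–v3 is a matching of size 5, and a cover must include an endpoint of each of these disjoint edges (König's theorem).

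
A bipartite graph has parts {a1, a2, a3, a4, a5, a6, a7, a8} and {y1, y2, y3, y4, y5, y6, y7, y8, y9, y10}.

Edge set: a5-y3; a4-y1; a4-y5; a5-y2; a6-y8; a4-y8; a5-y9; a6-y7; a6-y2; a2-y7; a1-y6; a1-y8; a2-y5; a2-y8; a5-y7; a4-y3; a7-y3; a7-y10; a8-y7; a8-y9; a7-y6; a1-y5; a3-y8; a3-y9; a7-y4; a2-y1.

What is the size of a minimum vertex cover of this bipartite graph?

A maximum matching has 8 edges (e.g. a1–y6, a2–y1, a3–y9, a4–y3, a5–y2, a6–y8, a7–y10, a8–y7).
By König's theorem the minimum vertex cover has the same size. One such cover is {a1, a2, a3, a4, a5, a6, a7, a8}.

8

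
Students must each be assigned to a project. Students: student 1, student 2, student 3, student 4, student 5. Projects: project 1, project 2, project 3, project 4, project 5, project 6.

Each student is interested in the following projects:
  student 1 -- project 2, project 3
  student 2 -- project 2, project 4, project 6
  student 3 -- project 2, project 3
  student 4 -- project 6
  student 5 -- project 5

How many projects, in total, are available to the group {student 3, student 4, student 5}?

The union of neighbours of {student 3, student 4, student 5} is {project 2, project 3, project 5, project 6}, which has 4 elements.
Since |N(S)| = 4 ≥ |S| = 3, Hall's condition holds for this subset.

4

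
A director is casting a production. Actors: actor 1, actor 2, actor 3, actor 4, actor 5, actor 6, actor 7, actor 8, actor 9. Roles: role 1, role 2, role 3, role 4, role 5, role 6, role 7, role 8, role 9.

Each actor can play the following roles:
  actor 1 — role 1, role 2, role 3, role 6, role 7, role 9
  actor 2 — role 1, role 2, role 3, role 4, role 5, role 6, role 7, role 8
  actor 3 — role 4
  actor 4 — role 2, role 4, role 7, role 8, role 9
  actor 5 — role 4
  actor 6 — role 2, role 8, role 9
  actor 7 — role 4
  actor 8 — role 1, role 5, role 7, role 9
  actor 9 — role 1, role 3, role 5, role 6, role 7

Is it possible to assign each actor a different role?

No

The set {actor 3, actor 5, actor 7} has only 1 neighbour ({role 4}), so by Hall's theorem at most 7 of the 9 actors can be matched.
Hence no matching covers every actor.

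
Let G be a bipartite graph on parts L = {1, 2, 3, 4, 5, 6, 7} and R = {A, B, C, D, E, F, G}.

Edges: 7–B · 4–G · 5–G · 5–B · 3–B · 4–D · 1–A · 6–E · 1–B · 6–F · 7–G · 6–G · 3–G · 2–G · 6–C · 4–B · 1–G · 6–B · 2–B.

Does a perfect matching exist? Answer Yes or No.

The set {2, 3, 5, 7} has only 2 neighbours ({B, G}), so by Hall's theorem at most 5 of the 7 left vertices can be matched.
Hence no matching covers every left vertex.

No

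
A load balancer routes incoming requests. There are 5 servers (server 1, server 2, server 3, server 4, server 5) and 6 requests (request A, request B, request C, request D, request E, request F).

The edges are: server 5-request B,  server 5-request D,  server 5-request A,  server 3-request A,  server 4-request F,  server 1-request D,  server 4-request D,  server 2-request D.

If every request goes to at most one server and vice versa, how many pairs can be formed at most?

A valid assignment of size 4: server 1→request D, server 3→request A, server 4→request F, server 5→request B.
The set {server 1, server 2} has only 1 neighbour ({request D}), so by Hall's theorem at most 4 of the 5 servers can be matched.

4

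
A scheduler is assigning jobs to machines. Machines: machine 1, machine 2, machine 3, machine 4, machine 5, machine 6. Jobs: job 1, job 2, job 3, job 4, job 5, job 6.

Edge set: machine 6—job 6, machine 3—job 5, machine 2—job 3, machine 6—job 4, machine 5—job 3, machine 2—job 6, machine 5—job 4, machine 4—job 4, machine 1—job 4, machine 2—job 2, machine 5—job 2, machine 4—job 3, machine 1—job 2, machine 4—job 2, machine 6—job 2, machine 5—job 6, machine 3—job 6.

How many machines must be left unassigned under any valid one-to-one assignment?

One maximum matching: machine 1-job 4, machine 2-job 6, machine 3-job 5, machine 4-job 3, machine 5-job 2.
The set {machine 1, machine 2, machine 4, machine 5, machine 6} has only 4 neighbours ({job 2, job 3, job 4, job 6}), so by Hall's theorem at most 5 of the 6 machines can be matched.
That matches 5 of the 6, leaving 1 unmatched; no matching can do better.

1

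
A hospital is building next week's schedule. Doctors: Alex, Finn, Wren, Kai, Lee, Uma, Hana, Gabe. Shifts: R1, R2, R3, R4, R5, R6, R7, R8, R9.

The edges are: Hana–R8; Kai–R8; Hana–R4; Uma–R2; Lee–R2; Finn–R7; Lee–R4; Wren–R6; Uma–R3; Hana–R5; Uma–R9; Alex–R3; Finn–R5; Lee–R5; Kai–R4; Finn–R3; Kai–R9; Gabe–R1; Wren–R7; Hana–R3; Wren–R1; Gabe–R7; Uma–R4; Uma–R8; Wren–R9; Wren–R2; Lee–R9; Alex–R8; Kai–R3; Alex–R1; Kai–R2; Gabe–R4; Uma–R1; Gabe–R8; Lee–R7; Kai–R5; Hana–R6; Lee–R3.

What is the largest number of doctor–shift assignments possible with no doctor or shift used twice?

8

One maximum matching: Alex–R8, Finn–R5, Wren–R9, Kai–R4, Lee–R2, Uma–R3, Hana–R6, Gabe–R7.
This saturates every doctor, so 8 is the maximum.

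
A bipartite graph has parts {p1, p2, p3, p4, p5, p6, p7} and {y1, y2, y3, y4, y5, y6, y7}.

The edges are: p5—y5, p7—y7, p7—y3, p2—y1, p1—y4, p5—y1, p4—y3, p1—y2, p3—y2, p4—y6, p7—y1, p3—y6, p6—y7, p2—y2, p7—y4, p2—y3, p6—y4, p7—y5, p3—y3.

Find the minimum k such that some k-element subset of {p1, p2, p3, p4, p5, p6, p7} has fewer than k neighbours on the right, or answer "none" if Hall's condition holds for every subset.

none

A matching saturating every left vertex exists, for instance p1→y2, p2→y1, p3→y3, p4→y6, p5→y5, p6→y4, p7→y7.
By Hall's marriage theorem, this means |N(S)| ≥ |S| for every subset S, so no violating subset exists.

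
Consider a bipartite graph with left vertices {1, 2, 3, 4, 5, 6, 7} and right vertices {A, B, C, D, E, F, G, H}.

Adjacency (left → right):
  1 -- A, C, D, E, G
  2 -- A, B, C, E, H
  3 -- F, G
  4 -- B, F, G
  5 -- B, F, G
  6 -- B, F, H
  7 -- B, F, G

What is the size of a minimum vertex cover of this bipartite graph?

6

A maximum matching has 6 edges (e.g. 1–A, 2–E, 3–G, 4–F, 5–B, 6–H).
By König's theorem the minimum vertex cover has the same size. One such cover is {1, 2, 6, B, F, G}.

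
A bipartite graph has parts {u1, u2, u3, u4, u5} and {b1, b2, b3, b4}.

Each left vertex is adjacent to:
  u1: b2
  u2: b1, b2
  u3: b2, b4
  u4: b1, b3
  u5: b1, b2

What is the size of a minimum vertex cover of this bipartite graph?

4

The 4 edges u1–b2, u2–b1, u3–b4, u4–b3 form a matching, so any vertex cover needs at least 4 vertices (one per matched edge).
Conversely {u3, u4, b1, b2} meets every edge and has exactly 4 vertices, so 4 is optimal.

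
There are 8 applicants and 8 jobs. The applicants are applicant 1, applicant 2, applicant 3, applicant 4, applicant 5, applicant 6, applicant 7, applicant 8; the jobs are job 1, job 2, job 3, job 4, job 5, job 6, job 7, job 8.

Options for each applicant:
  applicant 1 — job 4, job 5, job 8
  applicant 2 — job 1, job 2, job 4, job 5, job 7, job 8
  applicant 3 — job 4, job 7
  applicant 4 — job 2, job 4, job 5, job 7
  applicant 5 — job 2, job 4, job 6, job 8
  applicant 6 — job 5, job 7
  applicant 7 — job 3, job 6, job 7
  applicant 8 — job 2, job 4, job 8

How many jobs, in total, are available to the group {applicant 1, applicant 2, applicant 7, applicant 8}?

8

The union of neighbours of {applicant 1, applicant 2, applicant 7, applicant 8} is {job 1, job 2, job 3, job 4, job 5, job 6, job 7, job 8}, which has 8 elements.
Since |N(S)| = 8 ≥ |S| = 4, Hall's condition holds for this subset.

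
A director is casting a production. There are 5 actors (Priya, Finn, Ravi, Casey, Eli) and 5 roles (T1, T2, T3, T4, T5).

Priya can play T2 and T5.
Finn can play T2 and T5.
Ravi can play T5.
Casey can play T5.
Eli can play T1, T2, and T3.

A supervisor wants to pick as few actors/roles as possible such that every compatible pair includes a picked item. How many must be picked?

A maximum matching has 3 edges (e.g. Priya–T2, Finn–T5, Eli–T1).
By König's theorem the minimum vertex cover has the same size. One such cover is {Eli, T2, T5}.

3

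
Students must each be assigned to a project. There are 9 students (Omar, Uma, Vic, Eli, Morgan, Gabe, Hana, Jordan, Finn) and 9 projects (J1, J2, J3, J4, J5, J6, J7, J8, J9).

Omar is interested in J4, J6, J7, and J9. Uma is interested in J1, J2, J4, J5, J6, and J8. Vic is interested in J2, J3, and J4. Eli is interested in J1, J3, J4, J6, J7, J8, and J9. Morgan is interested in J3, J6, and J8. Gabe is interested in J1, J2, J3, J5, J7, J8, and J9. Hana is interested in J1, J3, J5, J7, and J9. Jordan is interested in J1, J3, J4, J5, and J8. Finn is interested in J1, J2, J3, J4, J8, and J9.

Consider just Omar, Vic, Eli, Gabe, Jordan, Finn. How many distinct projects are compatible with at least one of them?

The union of neighbours of {Omar, Vic, Eli, Gabe, Jordan, Finn} is {J1, J2, J3, J4, J5, J6, J7, J8, J9}, which has 9 elements.
Since |N(S)| = 9 ≥ |S| = 6, Hall's condition holds for this subset.

9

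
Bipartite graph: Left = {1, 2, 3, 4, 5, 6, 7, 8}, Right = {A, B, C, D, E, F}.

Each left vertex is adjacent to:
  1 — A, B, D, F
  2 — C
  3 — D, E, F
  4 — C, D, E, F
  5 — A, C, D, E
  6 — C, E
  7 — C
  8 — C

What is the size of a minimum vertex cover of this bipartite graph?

A maximum matching has 6 edges (e.g. 1–B, 2–C, 3–F, 4–D, 5–A, 6–E).
By König's theorem the minimum vertex cover has the same size. One such cover is {1, 3, 4, 5, 6, C}.

6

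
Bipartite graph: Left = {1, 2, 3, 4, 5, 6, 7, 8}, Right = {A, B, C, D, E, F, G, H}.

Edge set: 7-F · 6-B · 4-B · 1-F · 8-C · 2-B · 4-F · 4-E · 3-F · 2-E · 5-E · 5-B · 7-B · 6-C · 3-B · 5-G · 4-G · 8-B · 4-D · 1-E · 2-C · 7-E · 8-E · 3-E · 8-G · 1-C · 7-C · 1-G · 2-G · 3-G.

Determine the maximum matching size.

6

One maximum matching: 1-F, 2-C, 3-G, 4-D, 5-E, 6-B.
The set {1, 2, 3, 5, 6, 7, 8} has only 5 neighbours ({B, C, E, F, G}), so by Hall's theorem at most 6 of the 8 left vertices can be matched.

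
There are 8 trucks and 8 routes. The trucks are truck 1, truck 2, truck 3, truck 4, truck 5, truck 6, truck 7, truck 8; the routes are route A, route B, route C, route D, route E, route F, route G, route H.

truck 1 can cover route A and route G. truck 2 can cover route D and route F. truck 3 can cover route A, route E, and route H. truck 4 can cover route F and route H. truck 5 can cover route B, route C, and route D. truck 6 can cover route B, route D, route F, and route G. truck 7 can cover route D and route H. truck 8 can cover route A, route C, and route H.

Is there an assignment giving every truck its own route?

Yes

One maximum matching: truck 1→route A, truck 2→route D, truck 3→route E, truck 4→route F, truck 5→route B, truck 6→route G, truck 7→route H, truck 8→route C.
All 8 trucks are covered.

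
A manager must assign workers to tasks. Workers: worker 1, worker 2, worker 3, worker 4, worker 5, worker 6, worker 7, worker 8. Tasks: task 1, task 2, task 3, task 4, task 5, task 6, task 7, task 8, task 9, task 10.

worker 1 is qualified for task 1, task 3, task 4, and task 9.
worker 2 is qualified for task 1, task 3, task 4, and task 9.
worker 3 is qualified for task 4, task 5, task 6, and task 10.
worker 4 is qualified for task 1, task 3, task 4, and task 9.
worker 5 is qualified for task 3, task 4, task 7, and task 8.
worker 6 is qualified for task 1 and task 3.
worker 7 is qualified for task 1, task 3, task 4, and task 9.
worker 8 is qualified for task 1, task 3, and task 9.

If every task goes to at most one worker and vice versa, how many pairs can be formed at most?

6

For example, pair worker 1→task 3, worker 2→task 4, worker 3→task 6, worker 4→task 9, worker 5→task 7, worker 6→task 1.
The set {worker 1, worker 2, worker 4, worker 6, worker 7, worker 8} has only 4 neighbours ({task 1, task 3, task 4, task 9}), so by Hall's theorem at most 6 of the 8 workers can be matched.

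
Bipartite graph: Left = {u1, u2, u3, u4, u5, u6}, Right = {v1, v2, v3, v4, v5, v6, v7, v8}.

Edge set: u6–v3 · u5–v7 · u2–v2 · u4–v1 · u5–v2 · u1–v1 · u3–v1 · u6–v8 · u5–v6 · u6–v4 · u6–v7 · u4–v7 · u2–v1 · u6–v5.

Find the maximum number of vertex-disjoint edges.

5

A valid assignment of size 5: u1-v1, u2-v2, u4-v7, u5-v6, u6-v3.
The set {u1, u3} has only 1 neighbour ({v1}), so by Hall's theorem at most 5 of the 6 left vertices can be matched.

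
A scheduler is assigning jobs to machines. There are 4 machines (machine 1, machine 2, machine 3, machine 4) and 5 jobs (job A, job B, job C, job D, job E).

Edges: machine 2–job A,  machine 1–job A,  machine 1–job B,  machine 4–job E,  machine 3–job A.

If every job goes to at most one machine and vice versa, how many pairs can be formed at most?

3

One maximum matching: machine 1→job B, machine 2→job A, machine 4→job E.
The set {machine 2, machine 3} has only 1 neighbour ({job A}), so by Hall's theorem at most 3 of the 4 machines can be matched.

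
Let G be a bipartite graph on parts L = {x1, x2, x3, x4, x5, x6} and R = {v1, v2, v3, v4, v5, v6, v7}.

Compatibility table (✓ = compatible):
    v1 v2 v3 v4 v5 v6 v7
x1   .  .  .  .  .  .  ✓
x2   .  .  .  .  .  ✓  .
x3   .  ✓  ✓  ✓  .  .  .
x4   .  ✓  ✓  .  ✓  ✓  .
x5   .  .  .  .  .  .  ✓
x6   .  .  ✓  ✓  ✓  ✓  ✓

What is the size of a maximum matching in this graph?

For example, pair x1–v7, x2–v6, x3–v4, x4–v2, x6–v3.
The set {x1, x5} has only 1 neighbour ({v7}), so by Hall's theorem at most 5 of the 6 left vertices can be matched.

5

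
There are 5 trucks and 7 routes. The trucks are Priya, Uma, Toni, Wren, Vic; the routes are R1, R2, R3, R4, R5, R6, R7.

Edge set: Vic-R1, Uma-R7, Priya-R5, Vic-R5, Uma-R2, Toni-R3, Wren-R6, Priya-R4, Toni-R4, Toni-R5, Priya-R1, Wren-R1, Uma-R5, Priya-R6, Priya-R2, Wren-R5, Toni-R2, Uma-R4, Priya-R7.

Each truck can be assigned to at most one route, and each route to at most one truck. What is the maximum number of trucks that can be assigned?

5

A valid assignment of size 5: Priya→R2, Uma→R7, Toni→R3, Wren→R6, Vic→R5.
All 5 trucks are matched, so no larger matching exists.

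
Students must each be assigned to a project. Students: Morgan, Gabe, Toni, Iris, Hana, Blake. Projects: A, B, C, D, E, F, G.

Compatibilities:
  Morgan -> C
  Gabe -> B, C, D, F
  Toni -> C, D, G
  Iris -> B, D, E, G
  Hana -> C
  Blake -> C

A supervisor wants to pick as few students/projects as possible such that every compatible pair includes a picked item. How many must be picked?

A maximum matching has 4 edges (e.g. Morgan–C, Gabe–F, Toni–G, Iris–B).
By König's theorem the minimum vertex cover has the same size. One such cover is {Gabe, Toni, Iris, C}.

4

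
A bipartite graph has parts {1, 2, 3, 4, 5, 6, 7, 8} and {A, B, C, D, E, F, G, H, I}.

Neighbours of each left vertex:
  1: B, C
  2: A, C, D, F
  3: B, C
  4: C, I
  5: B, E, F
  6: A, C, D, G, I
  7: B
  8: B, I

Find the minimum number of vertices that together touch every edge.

A maximum matching has 6 edges (e.g. 1–C, 2–F, 3–B, 4–I, 5–E, 6–G).
By König's theorem the minimum vertex cover has the same size. One such cover is {2, 5, 6, B, C, I}.

6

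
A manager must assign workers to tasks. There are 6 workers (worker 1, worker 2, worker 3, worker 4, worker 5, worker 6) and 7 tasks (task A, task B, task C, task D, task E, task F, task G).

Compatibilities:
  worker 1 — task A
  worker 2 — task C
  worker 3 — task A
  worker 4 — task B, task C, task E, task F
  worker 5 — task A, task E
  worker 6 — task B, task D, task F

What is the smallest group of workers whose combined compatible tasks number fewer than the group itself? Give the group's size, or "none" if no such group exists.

Take S = {worker 1, worker 3}. Its neighbourhood is {task A}, so |N(S)| = 1 < |S| = 2.
No single vertex violates Hall's condition since each has at least one neighbour, so 2 is the minimum.

2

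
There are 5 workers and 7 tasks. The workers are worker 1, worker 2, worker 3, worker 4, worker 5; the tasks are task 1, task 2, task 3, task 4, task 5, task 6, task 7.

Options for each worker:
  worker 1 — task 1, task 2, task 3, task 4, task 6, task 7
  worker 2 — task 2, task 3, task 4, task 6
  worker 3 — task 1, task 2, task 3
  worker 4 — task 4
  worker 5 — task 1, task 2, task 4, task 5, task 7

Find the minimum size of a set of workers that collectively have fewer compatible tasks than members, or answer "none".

none

A matching saturating every worker exists, for instance worker 1→task 7, worker 2→task 6, worker 3→task 2, worker 4→task 4, worker 5→task 1.
By Hall's marriage theorem, this means |N(S)| ≥ |S| for every subset S, so no violating subset exists.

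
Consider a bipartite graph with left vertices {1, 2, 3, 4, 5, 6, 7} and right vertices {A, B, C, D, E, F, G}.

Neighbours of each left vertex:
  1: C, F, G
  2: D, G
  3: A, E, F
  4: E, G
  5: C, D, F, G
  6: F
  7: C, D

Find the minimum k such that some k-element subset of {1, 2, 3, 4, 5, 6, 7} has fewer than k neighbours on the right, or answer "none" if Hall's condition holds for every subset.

Take S = {1, 2, 5, 6, 7}. Its neighbourhood is {C, D, F, G}, so |N(S)| = 4 < |S| = 5.
Every subset of size less than 5 has at least as many neighbours as members, so 5 is the minimum.

5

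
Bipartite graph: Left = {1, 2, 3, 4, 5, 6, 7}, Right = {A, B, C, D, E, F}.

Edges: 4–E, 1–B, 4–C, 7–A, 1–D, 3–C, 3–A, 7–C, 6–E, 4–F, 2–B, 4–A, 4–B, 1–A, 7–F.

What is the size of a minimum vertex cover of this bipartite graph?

{1, 2, 3, 4, 6, 7} is a vertex cover of size 6: every edge has an endpoint in this set.
No smaller cover exists because 1–D, 2–B, 3–C, 4–A, 6–E, 7–F is a matching of size 6, and a cover must include an endpoint of each of these disjoint edges (König's theorem).

6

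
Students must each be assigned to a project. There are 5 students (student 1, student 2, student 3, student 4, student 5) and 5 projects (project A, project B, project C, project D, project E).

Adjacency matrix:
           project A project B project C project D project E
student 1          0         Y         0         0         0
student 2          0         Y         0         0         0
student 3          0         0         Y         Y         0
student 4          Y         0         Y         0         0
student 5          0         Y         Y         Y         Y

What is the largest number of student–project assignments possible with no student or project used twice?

One maximum matching: student 1→project B, student 3→project D, student 4→project C, student 5→project E.
The set {student 1, student 2} has only 1 neighbour ({project B}), so by Hall's theorem at most 4 of the 5 students can be matched.

4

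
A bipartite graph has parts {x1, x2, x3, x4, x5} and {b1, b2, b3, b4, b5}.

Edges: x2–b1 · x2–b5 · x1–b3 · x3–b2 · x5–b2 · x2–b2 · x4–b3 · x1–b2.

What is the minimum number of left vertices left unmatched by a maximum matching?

One maximum matching: x1-b3, x2-b5, x3-b2.
The set {x1, x3, x4, x5} has only 2 neighbours ({b2, b3}), so by Hall's theorem at most 3 of the 5 left vertices can be matched.
That matches 3 of the 5, leaving 2 unmatched; no matching can do better.

2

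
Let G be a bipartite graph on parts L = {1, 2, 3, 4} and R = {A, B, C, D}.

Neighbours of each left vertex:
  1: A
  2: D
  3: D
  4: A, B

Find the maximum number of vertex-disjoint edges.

One maximum matching: 1-A, 2-D, 4-B.
The set {2, 3} has only 1 neighbour ({D}), so by Hall's theorem at most 3 of the 4 left vertices can be matched.

3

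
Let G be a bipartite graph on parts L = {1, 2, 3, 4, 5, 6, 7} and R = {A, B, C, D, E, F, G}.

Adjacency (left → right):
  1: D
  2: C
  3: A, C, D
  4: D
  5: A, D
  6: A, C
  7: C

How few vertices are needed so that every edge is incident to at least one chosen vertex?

A maximum matching has 3 edges (e.g. 1–D, 2–C, 3–A).
By König's theorem the minimum vertex cover has the same size. One such cover is {A, C, D}.

3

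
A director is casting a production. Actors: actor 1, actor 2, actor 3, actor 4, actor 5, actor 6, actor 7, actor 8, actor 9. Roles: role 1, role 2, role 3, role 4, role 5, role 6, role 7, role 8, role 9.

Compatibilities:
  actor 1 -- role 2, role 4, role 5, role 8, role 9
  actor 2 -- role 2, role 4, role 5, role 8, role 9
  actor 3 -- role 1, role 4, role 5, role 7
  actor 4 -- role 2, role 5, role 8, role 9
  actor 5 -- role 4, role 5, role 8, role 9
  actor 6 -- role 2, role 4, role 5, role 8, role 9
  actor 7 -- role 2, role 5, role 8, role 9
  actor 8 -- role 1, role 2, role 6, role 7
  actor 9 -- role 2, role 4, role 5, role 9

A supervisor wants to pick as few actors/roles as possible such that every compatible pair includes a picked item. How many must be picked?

7

A maximum matching has 7 edges (e.g. actor 1–role 8, actor 2–role 4, actor 3–role 1, actor 4–role 2, actor 5–role 5, actor 6–role 9, actor 8–role 7).
By König's theorem the minimum vertex cover has the same size. One such cover is {actor 3, actor 8, role 2, role 4, role 5, role 8, role 9}.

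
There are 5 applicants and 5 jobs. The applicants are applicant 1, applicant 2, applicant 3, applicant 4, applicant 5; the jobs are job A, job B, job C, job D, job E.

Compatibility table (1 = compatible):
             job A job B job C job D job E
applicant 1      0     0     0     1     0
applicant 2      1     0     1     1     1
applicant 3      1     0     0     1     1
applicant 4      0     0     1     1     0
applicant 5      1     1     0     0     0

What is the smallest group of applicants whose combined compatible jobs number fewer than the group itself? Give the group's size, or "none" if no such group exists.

none

A matching saturating every applicant exists, for instance applicant 1→job D, applicant 2→job E, applicant 3→job A, applicant 4→job C, applicant 5→job B.
By Hall's marriage theorem, this means |N(S)| ≥ |S| for every subset S, so no violating subset exists.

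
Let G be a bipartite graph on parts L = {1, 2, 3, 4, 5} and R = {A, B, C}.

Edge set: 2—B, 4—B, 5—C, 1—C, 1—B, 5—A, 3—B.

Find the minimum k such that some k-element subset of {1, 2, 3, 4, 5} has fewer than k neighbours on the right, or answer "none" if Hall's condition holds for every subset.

2

Take S = {2, 3}. Its neighbourhood is {B}, so |N(S)| = 1 < |S| = 2.
No single vertex violates Hall's condition since each has at least one neighbour, so 2 is the minimum.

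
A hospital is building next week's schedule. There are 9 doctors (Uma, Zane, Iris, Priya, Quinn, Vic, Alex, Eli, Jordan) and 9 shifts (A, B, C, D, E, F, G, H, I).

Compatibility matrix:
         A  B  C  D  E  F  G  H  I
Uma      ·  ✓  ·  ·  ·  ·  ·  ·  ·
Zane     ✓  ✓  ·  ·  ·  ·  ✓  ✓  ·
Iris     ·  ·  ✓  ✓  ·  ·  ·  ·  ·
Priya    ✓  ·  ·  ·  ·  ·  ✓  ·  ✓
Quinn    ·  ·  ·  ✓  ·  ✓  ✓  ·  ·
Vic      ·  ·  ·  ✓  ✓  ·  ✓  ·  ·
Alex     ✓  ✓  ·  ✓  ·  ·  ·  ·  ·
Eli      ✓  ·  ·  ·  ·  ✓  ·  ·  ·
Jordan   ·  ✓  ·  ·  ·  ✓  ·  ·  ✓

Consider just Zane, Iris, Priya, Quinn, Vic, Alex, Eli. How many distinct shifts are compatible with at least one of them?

9

The union of neighbours of {Zane, Iris, Priya, Quinn, Vic, Alex, Eli} is {A, B, C, D, E, F, G, H, I}, which has 9 elements.
Since |N(S)| = 9 ≥ |S| = 7, Hall's condition holds for this subset.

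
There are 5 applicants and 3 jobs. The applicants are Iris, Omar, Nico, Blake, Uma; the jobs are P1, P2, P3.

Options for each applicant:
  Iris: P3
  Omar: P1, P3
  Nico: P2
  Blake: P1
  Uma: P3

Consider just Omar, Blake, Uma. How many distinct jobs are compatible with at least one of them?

2

The union of neighbours of {Omar, Blake, Uma} is {P1, P3}, which has 2 elements.
Since |N(S)| = 2 < |S| = 3, Hall's condition fails for this subset.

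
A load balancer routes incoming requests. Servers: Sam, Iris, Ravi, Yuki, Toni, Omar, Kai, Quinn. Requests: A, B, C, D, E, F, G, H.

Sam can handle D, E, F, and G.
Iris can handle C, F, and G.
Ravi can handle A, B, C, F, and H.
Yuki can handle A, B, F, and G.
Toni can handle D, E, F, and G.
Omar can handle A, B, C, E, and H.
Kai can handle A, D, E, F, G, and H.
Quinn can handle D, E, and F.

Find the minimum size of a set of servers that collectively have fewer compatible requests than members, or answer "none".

A matching saturating every server exists, for instance Sam→F, Iris→C, Ravi→H, Yuki→B, Toni→D, Omar→A, Kai→G, Quinn→E.
By Hall's marriage theorem, this means |N(S)| ≥ |S| for every subset S, so no violating subset exists.

none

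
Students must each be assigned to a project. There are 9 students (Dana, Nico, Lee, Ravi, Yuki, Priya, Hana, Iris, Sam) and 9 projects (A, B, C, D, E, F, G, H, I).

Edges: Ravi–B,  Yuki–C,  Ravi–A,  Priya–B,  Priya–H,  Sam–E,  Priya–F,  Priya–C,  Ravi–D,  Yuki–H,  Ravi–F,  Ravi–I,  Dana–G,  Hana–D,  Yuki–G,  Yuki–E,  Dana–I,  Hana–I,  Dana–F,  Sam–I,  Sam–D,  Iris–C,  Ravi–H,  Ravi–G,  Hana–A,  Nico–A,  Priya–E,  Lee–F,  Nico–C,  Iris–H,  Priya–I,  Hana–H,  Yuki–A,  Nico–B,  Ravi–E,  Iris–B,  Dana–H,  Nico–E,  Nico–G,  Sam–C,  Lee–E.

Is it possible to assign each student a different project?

One maximum matching: Dana→G, Nico→B, Lee→F, Ravi→A, Yuki→H, Priya→I, Hana→D, Iris→C, Sam→E.
All 9 students are covered.

Yes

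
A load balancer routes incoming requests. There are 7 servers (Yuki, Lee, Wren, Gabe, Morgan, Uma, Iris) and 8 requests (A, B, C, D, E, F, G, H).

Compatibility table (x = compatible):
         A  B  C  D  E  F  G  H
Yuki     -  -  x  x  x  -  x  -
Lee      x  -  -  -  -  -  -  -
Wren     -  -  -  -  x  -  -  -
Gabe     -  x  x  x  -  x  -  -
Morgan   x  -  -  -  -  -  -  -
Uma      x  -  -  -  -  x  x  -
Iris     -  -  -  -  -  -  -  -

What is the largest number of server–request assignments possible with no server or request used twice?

5

One maximum matching: Yuki-C, Lee-A, Wren-E, Gabe-B, Uma-F.
The set {Lee, Morgan, Iris} has only 1 neighbour ({A}), so by Hall's theorem at most 5 of the 7 servers can be matched.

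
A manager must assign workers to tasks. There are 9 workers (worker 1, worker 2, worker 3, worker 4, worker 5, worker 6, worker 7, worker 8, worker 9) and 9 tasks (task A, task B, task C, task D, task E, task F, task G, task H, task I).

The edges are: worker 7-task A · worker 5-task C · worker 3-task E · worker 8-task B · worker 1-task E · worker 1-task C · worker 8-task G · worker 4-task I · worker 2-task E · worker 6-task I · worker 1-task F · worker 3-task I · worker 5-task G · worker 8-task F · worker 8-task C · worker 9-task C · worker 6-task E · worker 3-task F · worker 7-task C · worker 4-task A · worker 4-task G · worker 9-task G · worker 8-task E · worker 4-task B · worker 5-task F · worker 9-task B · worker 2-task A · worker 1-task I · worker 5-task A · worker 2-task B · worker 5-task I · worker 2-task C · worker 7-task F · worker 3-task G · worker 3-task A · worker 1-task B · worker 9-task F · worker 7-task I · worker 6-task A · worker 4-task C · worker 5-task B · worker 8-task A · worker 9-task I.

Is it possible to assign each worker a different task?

No

The set {worker 1, worker 2, worker 3, worker 4, worker 5, worker 6, worker 7, worker 8, worker 9} has only 7 neighbours ({task A, task B, task C, task E, task F, task G, task I}), so by Hall's theorem at most 7 of the 9 workers can be matched.
Hence no matching covers every worker.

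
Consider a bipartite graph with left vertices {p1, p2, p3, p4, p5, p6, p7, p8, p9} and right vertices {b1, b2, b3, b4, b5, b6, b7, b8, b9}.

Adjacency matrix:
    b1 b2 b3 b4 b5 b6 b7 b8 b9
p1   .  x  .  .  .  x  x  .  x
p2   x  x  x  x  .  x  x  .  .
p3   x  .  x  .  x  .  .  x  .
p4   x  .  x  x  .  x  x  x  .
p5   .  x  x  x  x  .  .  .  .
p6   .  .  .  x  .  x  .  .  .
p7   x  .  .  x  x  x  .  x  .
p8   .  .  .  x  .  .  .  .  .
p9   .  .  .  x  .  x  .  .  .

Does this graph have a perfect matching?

The set {p6, p8, p9} has only 2 neighbours ({b4, b6}), so by Hall's theorem at most 8 of the 9 left vertices can be matched.
Hence no matching covers every left vertex.

No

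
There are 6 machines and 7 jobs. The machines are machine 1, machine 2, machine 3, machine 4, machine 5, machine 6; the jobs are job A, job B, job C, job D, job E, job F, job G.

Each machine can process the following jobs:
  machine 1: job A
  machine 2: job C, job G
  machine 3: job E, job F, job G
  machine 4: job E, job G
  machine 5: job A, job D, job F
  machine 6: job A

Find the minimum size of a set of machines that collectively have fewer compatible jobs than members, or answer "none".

Take S = {machine 1, machine 6}. Its neighbourhood is {job A}, so |N(S)| = 1 < |S| = 2.
No single vertex violates Hall's condition since each has at least one neighbour, so 2 is the minimum.

2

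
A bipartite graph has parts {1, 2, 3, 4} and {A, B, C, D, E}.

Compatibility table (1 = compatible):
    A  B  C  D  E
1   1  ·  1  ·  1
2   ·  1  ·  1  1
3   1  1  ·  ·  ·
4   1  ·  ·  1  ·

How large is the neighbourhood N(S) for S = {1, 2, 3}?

The union of neighbours of {1, 2, 3} is {A, B, C, D, E}, which has 5 elements.
Since |N(S)| = 5 ≥ |S| = 3, Hall's condition holds for this subset.

5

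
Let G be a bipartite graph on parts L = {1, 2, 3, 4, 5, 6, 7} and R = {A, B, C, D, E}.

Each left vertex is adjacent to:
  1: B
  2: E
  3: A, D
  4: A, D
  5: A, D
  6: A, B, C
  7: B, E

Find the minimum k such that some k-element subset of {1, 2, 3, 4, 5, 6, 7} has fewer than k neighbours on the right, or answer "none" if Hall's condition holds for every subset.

Take S = {1, 2, 7}. Its neighbourhood is {B, E}, so |N(S)| = 2 < |S| = 3.
Every subset of size less than 3 has at least as many neighbours as members, so 3 is the minimum.

3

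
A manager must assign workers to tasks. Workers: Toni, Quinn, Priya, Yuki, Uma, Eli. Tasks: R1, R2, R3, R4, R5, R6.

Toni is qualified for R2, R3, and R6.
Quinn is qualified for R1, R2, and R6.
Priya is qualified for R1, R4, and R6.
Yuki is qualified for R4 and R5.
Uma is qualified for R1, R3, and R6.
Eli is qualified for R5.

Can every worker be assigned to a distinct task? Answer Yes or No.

For example, pair Toni-R2, Quinn-R1, Priya-R6, Yuki-R4, Uma-R3, Eli-R5.
All 6 workers are covered.

Yes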